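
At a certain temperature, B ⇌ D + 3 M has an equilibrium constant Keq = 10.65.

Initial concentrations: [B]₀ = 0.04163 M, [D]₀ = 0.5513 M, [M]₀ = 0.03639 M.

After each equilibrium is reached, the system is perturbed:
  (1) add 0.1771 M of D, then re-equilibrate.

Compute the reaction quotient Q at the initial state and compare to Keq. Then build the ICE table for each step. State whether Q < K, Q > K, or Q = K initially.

Q₀ = 6.3816e-04 vs Keq = 10.65 ⇒ Q<K, forward
Step 1:
                  B         D         M
  init      0.04163    0.5513   0.03639
  Δ         -0.0414    0.0414    0.1242
  eq      2.3048e-04    0.5927    0.1606
  solve Keq expr → x = 0.0414; check Q = 10.65
Then add 0.1771 M of D.
Step 2:
                  B         D         M
  init    2.3048e-04    0.7698    0.1606
  Δ       6.7707e-05 -6.7707e-05 -2.0312e-04
  eq      2.9818e-04    0.7697    0.1604
  solve Keq expr → x = -6.7707e-05; check Q = 10.65

Q₀ = 6.3816e-04; Q < K (proceeds forward)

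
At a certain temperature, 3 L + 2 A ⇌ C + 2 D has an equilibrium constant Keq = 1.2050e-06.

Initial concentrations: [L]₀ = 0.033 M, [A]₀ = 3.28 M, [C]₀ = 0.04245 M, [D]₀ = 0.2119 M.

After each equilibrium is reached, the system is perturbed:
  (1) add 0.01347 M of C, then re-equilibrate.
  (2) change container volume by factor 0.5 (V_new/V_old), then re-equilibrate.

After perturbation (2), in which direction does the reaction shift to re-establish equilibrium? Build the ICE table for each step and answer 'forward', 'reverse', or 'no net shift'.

Q₀ = 4.93 vs Keq = 1.2050e-06 ⇒ Q>K, reverse
Step 1:
                    L           A           C           D
  init          0.033        3.28     0.04245      0.2119
  Δ            0.1273     0.08489    -0.04245    -0.08489
  eq           0.1603       3.365  3.4866e-06       0.127
  solve Keq expr → x = -0.04245; check Q = 1.2050e-06
Then add 0.01347 M of C.
Step 2:
                    L           A           C           D
  init         0.1603       3.365     0.01347       0.127
  Δ           0.04039     0.02692    -0.01346    -0.02692
  eq           0.2007       3.392  1.1193e-05      0.1001
  solve Keq expr → x = -0.01346; check Q = 1.2050e-06
Then change container volume by factor 0.5 (V_new/V_old).
Step 3:
                    L           A           C           D
  init         0.4015       6.784  2.2386e-05      0.2002
  Δ       -2.0070e-04 -1.3380e-04  6.6901e-05  1.3380e-04
  eq           0.4013       6.784  8.9288e-05      0.2003
  solve Keq expr → x = 6.6901e-05; check Q = 1.2050e-06

Direction: forward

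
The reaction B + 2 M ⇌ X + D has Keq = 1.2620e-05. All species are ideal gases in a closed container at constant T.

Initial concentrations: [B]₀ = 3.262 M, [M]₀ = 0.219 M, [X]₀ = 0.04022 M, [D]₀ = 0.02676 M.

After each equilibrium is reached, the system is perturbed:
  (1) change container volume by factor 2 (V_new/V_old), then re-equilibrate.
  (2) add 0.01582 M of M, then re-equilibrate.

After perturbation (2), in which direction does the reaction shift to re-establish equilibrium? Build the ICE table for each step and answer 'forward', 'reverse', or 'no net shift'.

Q₀ = 0.006879 vs Keq = 1.2620e-05 ⇒ Q>K, reverse
Step 1:
                   B          M          X          D
  I            3.262      0.219    0.04022    0.02676
  C          0.02654    0.05307   -0.02654   -0.02654
  E            3.289     0.2721    0.01368 2.2449e-04
  solve Keq expr → x = -0.02654; check Q = 1.2620e-05
Then change container volume by factor 2 (V_new/V_old).
Step 2:
                   B          M          X          D
  I            1.644      0.136   0.006842 1.1225e-04
  C       5.5569e-05 1.1114e-04 -5.5569e-05 -5.5569e-05
  E            1.644     0.1361   0.006787 5.6677e-05
  solve Keq expr → x = -5.5569e-05; check Q = 1.2620e-05
Then add 0.01582 M of M.
Step 3:
                   B          M          X          D
  I            1.644      0.152   0.006787 5.6677e-05
  C       -1.3768e-05 -2.7535e-05 1.3768e-05 1.3768e-05
  E            1.644     0.1519     0.0068 7.0444e-05
  solve Keq expr → x = 1.3768e-05; check Q = 1.2620e-05

Direction: forward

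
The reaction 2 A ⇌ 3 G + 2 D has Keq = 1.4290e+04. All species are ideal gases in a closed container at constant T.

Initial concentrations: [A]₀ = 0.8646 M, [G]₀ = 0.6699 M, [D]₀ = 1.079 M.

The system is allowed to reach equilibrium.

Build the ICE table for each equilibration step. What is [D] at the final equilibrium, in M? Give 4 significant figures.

Q₀ = 0.4682 vs Keq = 1.4290e+04 ⇒ Q<K, forward
Step 1:
                   A          G          D
  Initial     0.8646     0.6699      1.079
  Change     -0.8228      1.234     0.8228
  Equil       0.0418      1.904      1.902
  solve Keq expr → x = 0.4114; check Q = 1.4290e+04

[D]_eq = 1.902 M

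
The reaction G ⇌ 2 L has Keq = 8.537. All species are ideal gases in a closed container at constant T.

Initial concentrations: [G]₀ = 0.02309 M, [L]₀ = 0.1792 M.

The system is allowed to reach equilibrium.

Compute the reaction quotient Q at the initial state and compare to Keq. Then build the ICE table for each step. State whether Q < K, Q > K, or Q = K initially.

Q₀ = 1.391; Q < K (proceeds forward)

Q₀ = 1.391 vs Keq = 8.537 ⇒ Q<K, forward
Step 1:
                   G          L
  init       0.02309     0.1792
  Δ          -0.0177    0.03539
  eq        0.005394     0.2146
  solve Keq expr → x = 0.0177; check Q = 8.537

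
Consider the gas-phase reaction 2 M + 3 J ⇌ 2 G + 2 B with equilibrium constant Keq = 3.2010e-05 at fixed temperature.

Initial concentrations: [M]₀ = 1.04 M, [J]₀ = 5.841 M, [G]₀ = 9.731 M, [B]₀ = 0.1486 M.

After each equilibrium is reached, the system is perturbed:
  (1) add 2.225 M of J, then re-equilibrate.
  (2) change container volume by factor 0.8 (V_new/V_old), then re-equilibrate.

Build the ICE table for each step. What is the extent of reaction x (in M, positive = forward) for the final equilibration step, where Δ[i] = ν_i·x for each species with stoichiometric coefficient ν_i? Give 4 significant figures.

Q₀ = 0.009701 vs Keq = 3.2010e-05 ⇒ Q>K, reverse
Step 1:
                   M          J          G          B
  init          1.04      5.841      9.731     0.1486
  Δ           0.1383     0.2074    -0.1383    -0.1383
  eq           1.178      6.048      9.593    0.01034
  solve Keq expr → x = -0.06913; check Q = 3.2010e-05
Then add 2.225 M of J.
Step 2:
                   M          J          G          B
  init         1.178      8.273      9.593    0.01034
  Δ        -0.006077  -0.009116   0.006077   0.006077
  eq           1.172      8.264      9.599    0.01641
  solve Keq expr → x = 0.003039; check Q = 3.2010e-05
Then change container volume by factor 0.8 (V_new/V_old).
Step 3:
                   M          J          G          B
  init         1.465      10.33         12    0.02052
  Δ        -0.002368  -0.003553   0.002368   0.002368
  eq           1.463      10.33         12    0.02289
  solve Keq expr → x = 0.001184; check Q = 3.2010e-05

x = 0.001184 M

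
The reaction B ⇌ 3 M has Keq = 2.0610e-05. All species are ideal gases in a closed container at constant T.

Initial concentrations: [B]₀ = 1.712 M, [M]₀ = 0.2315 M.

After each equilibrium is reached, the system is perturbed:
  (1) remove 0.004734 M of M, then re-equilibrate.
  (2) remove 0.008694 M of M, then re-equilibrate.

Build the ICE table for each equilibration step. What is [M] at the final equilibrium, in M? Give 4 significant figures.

Q₀ = 0.007247 vs Keq = 2.0610e-05 ⇒ Q>K, reverse
Step 1:
                   B          M
  I            1.712     0.2315
  C          0.06609    -0.1983
  E            1.778    0.03322
  solve Keq expr → x = -0.06609; check Q = 2.0610e-05
Then remove 0.004734 M of M.
Step 2:
                   B          M
  I            1.778    0.02848
  C        -0.001575   0.004724
  E            1.777    0.03321
  solve Keq expr → x = 0.001575; check Q = 2.0610e-05
Then remove 0.008694 M of M.
Step 3:
                   B          M
  I            1.777    0.02451
  C        -0.002892   0.008676
  E            1.774    0.03319
  solve Keq expr → x = 0.002892; check Q = 2.0610e-05

[M]_eq = 0.03319 M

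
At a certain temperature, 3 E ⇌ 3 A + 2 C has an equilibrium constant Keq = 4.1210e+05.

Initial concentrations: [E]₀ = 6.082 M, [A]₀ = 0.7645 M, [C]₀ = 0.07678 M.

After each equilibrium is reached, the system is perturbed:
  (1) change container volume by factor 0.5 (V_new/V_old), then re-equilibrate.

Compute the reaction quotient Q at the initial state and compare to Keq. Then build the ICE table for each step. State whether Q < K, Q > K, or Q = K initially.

Q₀ = 1.1708e-05; Q < K (proceeds forward)

Q₀ = 1.1708e-05 vs Keq = 4.1210e+05 ⇒ Q<K, forward
Step 1:
                  E         A         C
  I           6.082    0.7645   0.07678
  C          -5.858     5.858     3.906
  E          0.2236     6.623     3.982
  solve Keq expr → x = 1.953; check Q = 4.1210e+05
Then change container volume by factor 0.5 (V_new/V_old).
Step 2:
                  E         A         C
  I          0.4472     13.25     7.965
  C          0.2404   -0.2404   -0.1603
  E          0.6876     13.01     7.804
  solve Keq expr → x = -0.08014; check Q = 4.1210e+05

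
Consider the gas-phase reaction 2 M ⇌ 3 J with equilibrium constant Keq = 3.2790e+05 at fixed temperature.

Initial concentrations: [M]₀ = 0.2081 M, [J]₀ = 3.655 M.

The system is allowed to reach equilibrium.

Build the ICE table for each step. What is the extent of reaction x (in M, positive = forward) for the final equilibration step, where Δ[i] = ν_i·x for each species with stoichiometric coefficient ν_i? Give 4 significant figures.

Q₀ = 1128 vs Keq = 3.2790e+05 ⇒ Q<K, forward
Step 1:
                  M         J
  I          0.2081     3.655
  C         -0.1944    0.2916
  E         0.01369     3.947
  solve Keq expr → x = 0.0972; check Q = 3.2790e+05

x = 0.0972 M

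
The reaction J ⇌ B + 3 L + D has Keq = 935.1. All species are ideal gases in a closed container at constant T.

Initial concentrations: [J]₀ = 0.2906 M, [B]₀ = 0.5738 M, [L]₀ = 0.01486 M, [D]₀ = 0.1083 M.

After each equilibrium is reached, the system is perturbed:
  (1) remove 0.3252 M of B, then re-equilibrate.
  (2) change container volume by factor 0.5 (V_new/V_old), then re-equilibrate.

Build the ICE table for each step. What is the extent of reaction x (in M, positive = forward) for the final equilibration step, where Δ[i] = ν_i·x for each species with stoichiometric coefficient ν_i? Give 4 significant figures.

Q₀ = 7.0170e-07 vs Keq = 935.1 ⇒ Q<K, forward
Step 1:
                  J         B         L         D
  Initial    0.2906    0.5738   0.01486    0.1083
  Change    -0.2903    0.2903     0.871    0.2903
  Equil   2.5613e-04    0.8641    0.8859    0.3986
  solve Keq expr → x = 0.2903; check Q = 935.1
Then remove 0.3252 M of B.
Step 2:
                  J         B         L         D
  Initial 2.5613e-04    0.5389    0.8859    0.3986
  Change  -9.6164e-05 9.6164e-05 2.8849e-04 9.6164e-05
  Equil   1.5996e-04     0.539    0.8862    0.3987
  solve Keq expr → x = 9.6164e-05; check Q = 935.1
Then change container volume by factor 0.5 (V_new/V_old).
Step 3:
                  J         B         L         D
  Initial 3.1993e-04     1.078     1.772    0.7975
  Change   0.004629 -0.004629  -0.01389 -0.004629
  Equil    0.004949     1.073     1.758    0.7929
  solve Keq expr → x = -0.004629; check Q = 935.1

x = -0.004629 M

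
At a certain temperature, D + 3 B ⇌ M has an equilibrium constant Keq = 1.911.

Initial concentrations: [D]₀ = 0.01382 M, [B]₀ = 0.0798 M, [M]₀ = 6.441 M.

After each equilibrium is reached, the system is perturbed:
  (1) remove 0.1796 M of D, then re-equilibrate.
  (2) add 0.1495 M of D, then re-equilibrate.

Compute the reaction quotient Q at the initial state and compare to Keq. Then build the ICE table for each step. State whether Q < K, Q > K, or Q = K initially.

Q₀ = 9.1714e+05 vs Keq = 1.911 ⇒ Q>K, reverse
Step 1:
                    D           B           M
  Initial     0.01382      0.0798       6.441
  Change       0.5577       1.673     -0.5577
  Equil        0.5715       1.753       5.883
  solve Keq expr → x = -0.5577; check Q = 1.911
Then remove 0.1796 M of D.
Step 2:
                    D           B           M
  Initial      0.3919       1.753       5.883
  Change      0.05032       0.151    -0.05032
  Equil        0.4423       1.904       5.833
  solve Keq expr → x = -0.05032; check Q = 1.911
Then add 0.1495 M of D.
Step 3:
                    D           B           M
  Initial      0.5918       1.904       5.833
  Change     -0.04271     -0.1281     0.04271
  Equil        0.5491       1.776       5.876
  solve Keq expr → x = 0.04271; check Q = 1.911

Q₀ = 9.1714e+05; Q > K (proceeds reverse)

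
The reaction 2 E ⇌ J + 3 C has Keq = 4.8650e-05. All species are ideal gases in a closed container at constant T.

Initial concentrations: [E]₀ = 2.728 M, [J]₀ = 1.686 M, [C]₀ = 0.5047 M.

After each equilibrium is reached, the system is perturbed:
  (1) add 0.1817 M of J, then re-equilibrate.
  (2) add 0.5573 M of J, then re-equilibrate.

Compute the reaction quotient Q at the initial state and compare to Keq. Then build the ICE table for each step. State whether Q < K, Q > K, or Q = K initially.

Q₀ = 0.02913; Q > K (proceeds reverse)

Q₀ = 0.02913 vs Keq = 4.8650e-05 ⇒ Q>K, reverse
Step 1:
                    E           J           C
  Initial       2.728       1.686      0.5047
  Change       0.2924     -0.1462     -0.4386
  Equil          3.02        1.54     0.06606
  solve Keq expr → x = -0.1462; check Q = 4.8650e-05
Then add 0.1817 M of J.
Step 2:
                    E           J           C
  Initial        3.02       1.721     0.06606
  Change     0.001586 -7.9298e-04   -0.002379
  Equil         3.022       1.721     0.06368
  solve Keq expr → x = -7.9298e-04; check Q = 4.8650e-05
Then add 0.5573 M of J.
Step 3:
                    E           J           C
  Initial       3.022       2.278     0.06368
  Change     0.003748   -0.001874   -0.005621
  Equil         3.026       2.276     0.05806
  solve Keq expr → x = -0.001874; check Q = 4.8650e-05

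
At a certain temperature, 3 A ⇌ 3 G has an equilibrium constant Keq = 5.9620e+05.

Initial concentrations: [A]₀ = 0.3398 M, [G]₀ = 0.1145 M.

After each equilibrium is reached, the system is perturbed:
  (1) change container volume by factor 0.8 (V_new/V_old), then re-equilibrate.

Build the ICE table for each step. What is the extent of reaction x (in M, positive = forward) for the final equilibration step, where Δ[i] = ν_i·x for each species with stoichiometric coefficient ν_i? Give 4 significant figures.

Q₀ = 0.03826 vs Keq = 5.9620e+05 ⇒ Q<K, forward
Step 1:
                   A          G
  I           0.3398     0.1145
  C          -0.3345     0.3345
  E         0.005334      0.449
  solve Keq expr → x = 0.1115; check Q = 5.9620e+05
Then change container volume by factor 0.8 (V_new/V_old).
Step 2:
                   A          G
  I         0.006668     0.5612
  C                0          0
  E         0.006668     0.5612
  solve Keq expr → x = 0; check Q = 5.9620e+05

x = 0 M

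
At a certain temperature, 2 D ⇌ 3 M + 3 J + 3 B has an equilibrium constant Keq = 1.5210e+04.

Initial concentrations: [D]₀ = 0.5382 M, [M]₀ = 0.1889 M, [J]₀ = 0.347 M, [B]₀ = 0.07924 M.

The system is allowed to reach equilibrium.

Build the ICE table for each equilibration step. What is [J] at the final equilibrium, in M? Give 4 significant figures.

[J]_eq = 1.142 M

Q₀ = 4.8376e-07 vs Keq = 1.5210e+04 ⇒ Q<K, forward
Step 1:
                  D         M         J         B
  init       0.5382    0.1889     0.347   0.07924
  Δ         -0.5303    0.7954    0.7954    0.7954
  eq        0.00791    0.9843     1.142    0.8747
  solve Keq expr → x = 0.2651; check Q = 1.5210e+04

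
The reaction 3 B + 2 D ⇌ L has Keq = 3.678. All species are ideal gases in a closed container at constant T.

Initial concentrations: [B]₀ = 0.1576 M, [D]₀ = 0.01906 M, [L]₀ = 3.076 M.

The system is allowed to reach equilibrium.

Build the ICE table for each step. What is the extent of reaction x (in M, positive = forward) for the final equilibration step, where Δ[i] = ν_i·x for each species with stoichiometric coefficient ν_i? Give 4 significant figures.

Q₀ = 2.1631e+06 vs Keq = 3.678 ⇒ Q>K, reverse
Step 1:
                    B           D           L
  init         0.1576     0.01906       3.076
  Δ             1.005      0.6698     -0.3349
  eq            1.162      0.6889       2.741
  solve Keq expr → x = -0.3349; check Q = 3.678

x = -0.3349 M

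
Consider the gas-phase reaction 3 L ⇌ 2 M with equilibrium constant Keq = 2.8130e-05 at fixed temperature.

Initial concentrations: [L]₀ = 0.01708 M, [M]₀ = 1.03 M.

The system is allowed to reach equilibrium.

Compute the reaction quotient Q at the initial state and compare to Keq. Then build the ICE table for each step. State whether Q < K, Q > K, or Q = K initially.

Q₀ = 2.1292e+05 vs Keq = 2.8130e-05 ⇒ Q>K, reverse
Step 1:
                    L           M
  Initial     0.01708        1.03
  Change         1.53       -1.02
  Equil         1.547      0.0102
  solve Keq expr → x = -0.5099; check Q = 2.8130e-05

Q₀ = 2.1292e+05; Q > K (proceeds reverse)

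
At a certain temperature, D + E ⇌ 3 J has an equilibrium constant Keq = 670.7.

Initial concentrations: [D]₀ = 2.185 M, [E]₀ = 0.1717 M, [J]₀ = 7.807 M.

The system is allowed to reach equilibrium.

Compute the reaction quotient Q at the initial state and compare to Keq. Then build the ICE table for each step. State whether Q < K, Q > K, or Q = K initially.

Q₀ = 1268; Q > K (proceeds reverse)

Q₀ = 1268 vs Keq = 670.7 ⇒ Q>K, reverse
Step 1:
                    D           E           J
  Initial       2.185      0.1717       7.807
  Change        0.103       0.103      -0.309
  Equil         2.288      0.2747       7.498
  solve Keq expr → x = -0.103; check Q = 670.7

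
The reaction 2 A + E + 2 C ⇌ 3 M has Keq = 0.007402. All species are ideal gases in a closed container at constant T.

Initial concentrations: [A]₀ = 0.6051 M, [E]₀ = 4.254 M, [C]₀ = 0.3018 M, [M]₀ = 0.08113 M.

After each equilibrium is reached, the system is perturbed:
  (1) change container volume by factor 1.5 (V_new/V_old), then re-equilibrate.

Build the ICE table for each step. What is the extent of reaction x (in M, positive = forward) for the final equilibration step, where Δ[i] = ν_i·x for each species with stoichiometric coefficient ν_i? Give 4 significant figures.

Q₀ = 0.003764 vs Keq = 0.007402 ⇒ Q<K, forward
Step 1:
                    A           E           C           M
  init         0.6051       4.254      0.3018     0.08113
  Δ          -0.01115   -0.005576    -0.01115     0.01673
  eq           0.5939       4.248      0.2906     0.09786
  solve Keq expr → x = 0.005576; check Q = 0.007402
Then change container volume by factor 1.5 (V_new/V_old).
Step 2:
                    A           E           C           M
  init          0.396       2.832      0.1938     0.06524
  Δ          0.008784    0.004392    0.008784    -0.01318
  eq           0.4047       2.837      0.2025     0.05206
  solve Keq expr → x = -0.004392; check Q = 0.007402

x = -0.004392 M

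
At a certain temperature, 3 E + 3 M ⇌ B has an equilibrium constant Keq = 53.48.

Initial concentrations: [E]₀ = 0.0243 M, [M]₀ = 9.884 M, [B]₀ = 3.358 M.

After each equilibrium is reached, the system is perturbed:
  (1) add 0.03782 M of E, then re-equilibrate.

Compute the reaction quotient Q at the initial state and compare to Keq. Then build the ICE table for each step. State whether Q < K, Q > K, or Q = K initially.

Q₀ = 242.4; Q > K (proceeds reverse)

Q₀ = 242.4 vs Keq = 53.48 ⇒ Q>K, reverse
Step 1:
                    E           M           B
  I            0.0243       9.884       3.358
  C           0.01583     0.01583   -0.005276
  E           0.04013         9.9       3.353
  solve Keq expr → x = -0.005276; check Q = 53.48
Then add 0.03782 M of E.
Step 2:
                    E           M           B
  I           0.07795         9.9       3.353
  C          -0.03762    -0.03762     0.01254
  E           0.04033       9.862       3.365
  solve Keq expr → x = 0.01254; check Q = 53.48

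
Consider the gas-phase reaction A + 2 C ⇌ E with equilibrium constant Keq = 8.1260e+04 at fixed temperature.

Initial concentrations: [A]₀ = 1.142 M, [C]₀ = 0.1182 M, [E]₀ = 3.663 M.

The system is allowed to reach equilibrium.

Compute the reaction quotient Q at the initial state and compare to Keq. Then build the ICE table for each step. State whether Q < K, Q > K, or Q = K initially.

Q₀ = 229.6; Q < K (proceeds forward)

Q₀ = 229.6 vs Keq = 8.1260e+04 ⇒ Q<K, forward
Step 1:
                  A         C         E
  Initial     1.142    0.1182     3.663
  Change   -0.05585   -0.1117   0.05585
  Equil       1.086  0.006491     3.719
  solve Keq expr → x = 0.05585; check Q = 8.1260e+04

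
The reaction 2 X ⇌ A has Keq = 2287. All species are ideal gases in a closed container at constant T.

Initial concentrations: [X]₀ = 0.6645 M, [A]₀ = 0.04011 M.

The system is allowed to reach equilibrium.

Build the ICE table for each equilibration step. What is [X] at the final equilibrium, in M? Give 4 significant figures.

Q₀ = 0.09084 vs Keq = 2287 ⇒ Q<K, forward
Step 1:
                  X         A
  I          0.6645   0.04011
  C         -0.6518    0.3259
  E         0.01265     0.366
  solve Keq expr → x = 0.3259; check Q = 2287

[X]_eq = 0.01265 M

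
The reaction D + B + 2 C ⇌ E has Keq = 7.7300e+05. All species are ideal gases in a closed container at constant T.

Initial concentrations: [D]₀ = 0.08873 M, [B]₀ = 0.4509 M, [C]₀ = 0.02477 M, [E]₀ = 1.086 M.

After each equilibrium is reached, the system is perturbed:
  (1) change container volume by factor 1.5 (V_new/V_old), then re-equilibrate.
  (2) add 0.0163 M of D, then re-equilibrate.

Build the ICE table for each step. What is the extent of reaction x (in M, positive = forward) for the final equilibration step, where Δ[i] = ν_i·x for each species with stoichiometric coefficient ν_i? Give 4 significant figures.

Q₀ = 4.4241e+04 vs Keq = 7.7300e+05 ⇒ Q<K, forward
Step 1:
                   D          B          C          E
  I          0.08873     0.4509    0.02477      1.086
  C        -0.009209  -0.009209   -0.01842   0.009209
  E          0.07952     0.4417   0.006351      1.095
  solve Keq expr → x = 0.009209; check Q = 7.7300e+05
Then change container volume by factor 1.5 (V_new/V_old).
Step 2:
                   D          B          C          E
  I          0.05301     0.2945   0.004234     0.7301
  C         0.001696   0.001696   0.003392  -0.001696
  E          0.05471     0.2962   0.007626     0.7284
  solve Keq expr → x = -0.001696; check Q = 7.7300e+05
Then add 0.0163 M of D.
Step 3:
                   D          B          C          E
  I          0.07101     0.2962   0.007626     0.7284
  C       -4.5183e-04 -4.5183e-04 -9.0367e-04 4.5183e-04
  E          0.07056     0.2957   0.006723     0.7289
  solve Keq expr → x = 4.5183e-04; check Q = 7.7300e+05

x = 4.5183e-04 M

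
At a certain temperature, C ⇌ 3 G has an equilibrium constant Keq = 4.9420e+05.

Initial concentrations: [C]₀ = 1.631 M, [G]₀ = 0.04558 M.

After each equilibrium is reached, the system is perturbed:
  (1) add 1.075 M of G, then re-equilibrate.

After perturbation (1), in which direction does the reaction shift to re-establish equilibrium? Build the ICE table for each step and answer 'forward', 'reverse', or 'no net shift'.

Direction: reverse

Q₀ = 5.8059e-05 vs Keq = 4.9420e+05 ⇒ Q<K, forward
Step 1:
                   C          G
  init         1.631    0.04558
  Δ           -1.631      4.892
  eq      2.4362e-04      4.938
  solve Keq expr → x = 1.631; check Q = 4.9420e+05
Then add 1.075 M of G.
Step 2:
                   C          G
  init    2.4362e-04      6.013
  Δ       1.9614e-04 -5.8841e-04
  eq      4.3975e-04      6.012
  solve Keq expr → x = -1.9614e-04; check Q = 4.9420e+05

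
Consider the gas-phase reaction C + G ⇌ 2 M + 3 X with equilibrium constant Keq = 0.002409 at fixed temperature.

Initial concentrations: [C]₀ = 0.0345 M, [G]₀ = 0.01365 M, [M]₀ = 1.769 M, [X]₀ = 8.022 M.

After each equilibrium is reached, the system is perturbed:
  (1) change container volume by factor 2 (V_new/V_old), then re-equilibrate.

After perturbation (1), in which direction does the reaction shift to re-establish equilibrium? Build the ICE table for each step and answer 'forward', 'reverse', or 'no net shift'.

Q₀ = 3.4305e+06 vs Keq = 0.002409 ⇒ Q>K, reverse
Step 1:
                   C          G          M          X
  Initial     0.0345    0.01365      1.769      8.022
  Change      0.8827     0.8827     -1.765     -2.648
  Equil       0.9172     0.8964   0.003572      5.374
  solve Keq expr → x = -0.8827; check Q = 0.002409
Then change container volume by factor 2 (V_new/V_old).
Step 2:
                   C          G          M          X
  Initial     0.4586     0.4482   0.001786      2.687
  Change   -0.001617  -0.001617   0.003234   0.004852
  Equil        0.457     0.4466   0.005021      2.692
  solve Keq expr → x = 0.001617; check Q = 0.002409

Direction: forward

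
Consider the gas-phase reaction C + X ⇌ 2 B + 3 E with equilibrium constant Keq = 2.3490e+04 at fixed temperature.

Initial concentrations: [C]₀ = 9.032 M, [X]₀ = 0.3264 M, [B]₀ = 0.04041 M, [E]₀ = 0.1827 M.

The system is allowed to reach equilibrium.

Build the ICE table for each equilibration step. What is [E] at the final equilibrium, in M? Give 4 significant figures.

Q₀ = 3.3780e-06 vs Keq = 2.3490e+04 ⇒ Q<K, forward
Step 1:
                   C          X          B          E
  Initial      9.032     0.3264    0.04041     0.1827
  Change     -0.3264    -0.3264     0.6528     0.9792
  Equil        8.706 3.6858e-06     0.6932      1.162
  solve Keq expr → x = 0.3264; check Q = 2.3490e+04

[E]_eq = 1.162 M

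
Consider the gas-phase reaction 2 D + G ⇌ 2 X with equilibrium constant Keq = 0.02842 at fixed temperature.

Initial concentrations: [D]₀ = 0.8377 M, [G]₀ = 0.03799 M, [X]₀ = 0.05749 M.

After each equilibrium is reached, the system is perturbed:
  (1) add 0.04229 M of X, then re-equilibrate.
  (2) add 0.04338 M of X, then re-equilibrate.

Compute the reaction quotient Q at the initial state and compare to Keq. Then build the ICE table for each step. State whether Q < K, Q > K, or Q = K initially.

Q₀ = 0.124; Q > K (proceeds reverse)

Q₀ = 0.124 vs Keq = 0.02842 ⇒ Q>K, reverse
Step 1:
                    D           G           X
  I            0.8377     0.03799     0.05749
  C           0.02484     0.01242    -0.02484
  E            0.8625     0.05041     0.03265
  solve Keq expr → x = -0.01242; check Q = 0.02842
Then add 0.04229 M of X.
Step 2:
                    D           G           X
  I            0.8625     0.05041     0.07494
  C           0.03543     0.01771    -0.03543
  E             0.898     0.06812     0.03951
  solve Keq expr → x = -0.01771; check Q = 0.02842
Then add 0.04338 M of X.
Step 3:
                    D           G           X
  I             0.898     0.06812     0.08289
  C           0.03658     0.01829    -0.03658
  E            0.9345     0.08641     0.04631
  solve Keq expr → x = -0.01829; check Q = 0.02842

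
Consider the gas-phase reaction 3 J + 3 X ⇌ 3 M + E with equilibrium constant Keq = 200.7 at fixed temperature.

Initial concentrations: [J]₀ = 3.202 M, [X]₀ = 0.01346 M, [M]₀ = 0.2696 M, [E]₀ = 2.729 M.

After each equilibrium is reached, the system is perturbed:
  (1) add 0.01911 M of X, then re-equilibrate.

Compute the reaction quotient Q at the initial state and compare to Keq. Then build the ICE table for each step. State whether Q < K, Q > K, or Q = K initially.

Q₀ = 668 vs Keq = 200.7 ⇒ Q>K, reverse
Step 1:
                   J          X          M          E
  init         3.202    0.01346     0.2696      2.729
  Δ         0.006136   0.006136  -0.006136  -0.002045
  eq           3.208     0.0196     0.2635      2.727
  solve Keq expr → x = -0.002045; check Q = 200.7
Then add 0.01911 M of X.
Step 2:
                   J          X          M          E
  init         3.208    0.03871     0.2635      2.727
  Δ         -0.01767   -0.01767    0.01767   0.005888
  eq            3.19    0.02104     0.2811      2.733
  solve Keq expr → x = 0.005888; check Q = 200.7

Q₀ = 668; Q > K (proceeds reverse)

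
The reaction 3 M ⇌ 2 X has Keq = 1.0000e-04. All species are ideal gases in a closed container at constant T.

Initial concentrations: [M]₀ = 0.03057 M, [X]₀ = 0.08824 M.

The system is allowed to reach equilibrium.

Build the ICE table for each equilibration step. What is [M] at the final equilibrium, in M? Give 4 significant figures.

Q₀ = 272.5 vs Keq = 1.0000e-04 ⇒ Q>K, reverse
Step 1:
                  M         X
  Initial   0.03057   0.08824
  Change     0.1314  -0.08759
  Equil       0.162 6.5175e-04
  solve Keq expr → x = -0.04379; check Q = 1.0000e-04

[M]_eq = 0.162 M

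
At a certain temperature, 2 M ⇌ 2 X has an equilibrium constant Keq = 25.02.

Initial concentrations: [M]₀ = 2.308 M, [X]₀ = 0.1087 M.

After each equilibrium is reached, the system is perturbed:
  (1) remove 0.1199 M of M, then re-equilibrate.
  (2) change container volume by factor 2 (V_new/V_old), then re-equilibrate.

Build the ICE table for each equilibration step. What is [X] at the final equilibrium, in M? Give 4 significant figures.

Q₀ = 0.002218 vs Keq = 25.02 ⇒ Q<K, forward
Step 1:
                    M           X
  init          2.308      0.1087
  Δ            -1.905       1.905
  eq           0.4026       2.014
  solve Keq expr → x = 0.9527; check Q = 25.02
Then remove 0.1199 M of M.
Step 2:
                    M           X
  init         0.2827       2.014
  Δ           0.09992    -0.09992
  eq           0.3827       1.914
  solve Keq expr → x = -0.04996; check Q = 25.02
Then change container volume by factor 2 (V_new/V_old).
Step 3:
                    M           X
  init         0.1913      0.9571
  Δ                 0           0
  eq           0.1913      0.9571
  solve Keq expr → x = 0; check Q = 25.02

[X]_eq = 0.9571 M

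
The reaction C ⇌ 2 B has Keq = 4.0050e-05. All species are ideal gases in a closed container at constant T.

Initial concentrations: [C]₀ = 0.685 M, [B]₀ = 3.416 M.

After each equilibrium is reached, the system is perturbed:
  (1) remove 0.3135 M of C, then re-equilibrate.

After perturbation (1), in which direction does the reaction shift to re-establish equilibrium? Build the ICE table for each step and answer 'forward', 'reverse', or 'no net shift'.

Q₀ = 17.04 vs Keq = 4.0050e-05 ⇒ Q>K, reverse
Step 1:
                  C         B
  Initial     0.685     3.416
  Change      1.703    -3.406
  Equil       2.388   0.00978
  solve Keq expr → x = -1.703; check Q = 4.0050e-05
Then remove 0.3135 M of C.
Step 2:
                  C         B
  Initial     2.075   0.00978
  Change  3.3188e-04 -6.6377e-04
  Equil       2.075  0.009116
  solve Keq expr → x = -3.3188e-04; check Q = 4.0050e-05

Direction: reverse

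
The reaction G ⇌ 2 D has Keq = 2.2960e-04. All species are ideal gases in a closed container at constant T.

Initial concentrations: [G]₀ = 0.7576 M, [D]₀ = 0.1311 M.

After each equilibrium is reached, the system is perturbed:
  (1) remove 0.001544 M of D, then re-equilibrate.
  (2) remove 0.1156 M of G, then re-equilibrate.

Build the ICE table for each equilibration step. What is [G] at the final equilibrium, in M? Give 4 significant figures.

[G]_eq = 0.7004 M

Q₀ = 0.02269 vs Keq = 2.2960e-04 ⇒ Q>K, reverse
Step 1:
                  G         D
  I          0.7576    0.1311
  C          0.0587   -0.1174
  E          0.8163   0.01369
  solve Keq expr → x = -0.0587; check Q = 2.2960e-04
Then remove 0.001544 M of D.
Step 2:
                  G         D
  I          0.8163   0.01215
  C       -7.6878e-04  0.001538
  E          0.8155   0.01368
  solve Keq expr → x = 7.6878e-04; check Q = 2.2960e-04
Then remove 0.1156 M of G.
Step 3:
                  G         D
  I          0.6999   0.01368
  C       5.0116e-04 -0.001002
  E          0.7004   0.01268
  solve Keq expr → x = -5.0116e-04; check Q = 2.2960e-04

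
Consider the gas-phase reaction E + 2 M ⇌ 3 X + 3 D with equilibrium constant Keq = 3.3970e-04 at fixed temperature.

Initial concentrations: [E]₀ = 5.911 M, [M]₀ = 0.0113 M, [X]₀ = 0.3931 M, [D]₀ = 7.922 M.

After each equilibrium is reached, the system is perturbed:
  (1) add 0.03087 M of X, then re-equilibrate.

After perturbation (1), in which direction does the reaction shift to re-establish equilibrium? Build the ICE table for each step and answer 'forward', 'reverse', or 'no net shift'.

Q₀ = 4.0013e+04 vs Keq = 3.3970e-04 ⇒ Q>K, reverse
Step 1:
                   E          M          X          D
  init         5.911     0.0113     0.3931      7.922
  Δ           0.1287     0.2574    -0.3861    -0.3861
  eq            6.04     0.2687   0.007021      7.536
  solve Keq expr → x = -0.1287; check Q = 3.3970e-04
Then add 0.03087 M of X.
Step 2:
                   E          M          X          D
  init          6.04     0.2687    0.03789      7.536
  Δ          0.01016    0.02032   -0.03049   -0.03049
  eq            6.05      0.289   0.007405      7.505
  solve Keq expr → x = -0.01016; check Q = 3.3970e-04

Direction: reverse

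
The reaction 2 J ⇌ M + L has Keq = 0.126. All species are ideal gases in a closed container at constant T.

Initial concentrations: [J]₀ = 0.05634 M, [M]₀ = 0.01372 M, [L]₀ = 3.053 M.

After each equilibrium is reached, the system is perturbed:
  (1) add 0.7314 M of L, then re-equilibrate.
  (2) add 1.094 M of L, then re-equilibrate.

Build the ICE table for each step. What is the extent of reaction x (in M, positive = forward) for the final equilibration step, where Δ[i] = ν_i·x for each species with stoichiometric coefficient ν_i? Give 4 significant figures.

x = -5.1710e-05 M

Q₀ = 13.2 vs Keq = 0.126 ⇒ Q>K, reverse
Step 1:
                    J           M           L
  Initial     0.05634     0.01372       3.053
  Change      0.02687    -0.01343    -0.01343
  Equil       0.08321  2.8699e-04        3.04
  solve Keq expr → x = -0.01343; check Q = 0.126
Then add 0.7314 M of L.
Step 2:
                    J           M           L
  Initial     0.08321  2.8699e-04       3.771
  Change   1.1010e-04 -5.5048e-05 -5.5048e-05
  Equil       0.08332  2.3194e-04       3.771
  solve Keq expr → x = -5.5048e-05; check Q = 0.126
Then add 1.094 M of L.
Step 3:
                    J           M           L
  Initial     0.08332  2.3194e-04       4.865
  Change   1.0342e-04 -5.1710e-05 -5.1710e-05
  Equil       0.08342  1.8023e-04       4.865
  solve Keq expr → x = -5.1710e-05; check Q = 0.126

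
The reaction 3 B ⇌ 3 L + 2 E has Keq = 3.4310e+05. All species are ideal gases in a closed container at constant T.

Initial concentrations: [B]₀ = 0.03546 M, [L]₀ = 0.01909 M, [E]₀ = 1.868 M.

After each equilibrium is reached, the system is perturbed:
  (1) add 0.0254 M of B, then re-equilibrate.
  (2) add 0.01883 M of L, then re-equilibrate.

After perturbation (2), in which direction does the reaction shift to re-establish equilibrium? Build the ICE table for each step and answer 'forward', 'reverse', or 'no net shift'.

Q₀ = 0.5444 vs Keq = 3.4310e+05 ⇒ Q<K, forward
Step 1:
                  B         L         E
  Initial   0.03546   0.01909     1.868
  Change   -0.03429   0.03429   0.02286
  Equil    0.001166   0.05338     1.891
  solve Keq expr → x = 0.01143; check Q = 3.4310e+05
Then add 0.0254 M of B.
Step 2:
                  B         L         E
  Initial   0.02657   0.05338     1.891
  Change   -0.02485   0.02485   0.01656
  Equil    0.001719   0.07823     1.907
  solve Keq expr → x = 0.008282; check Q = 3.4310e+05
Then add 0.01883 M of L.
Step 3:
                  B         L         E
  Initial  0.001719   0.09706     1.907
  Change  4.0460e-04 -4.0460e-04 -2.6973e-04
  Equil    0.002123   0.09666     1.907
  solve Keq expr → x = -1.3487e-04; check Q = 3.4310e+05

Direction: reverse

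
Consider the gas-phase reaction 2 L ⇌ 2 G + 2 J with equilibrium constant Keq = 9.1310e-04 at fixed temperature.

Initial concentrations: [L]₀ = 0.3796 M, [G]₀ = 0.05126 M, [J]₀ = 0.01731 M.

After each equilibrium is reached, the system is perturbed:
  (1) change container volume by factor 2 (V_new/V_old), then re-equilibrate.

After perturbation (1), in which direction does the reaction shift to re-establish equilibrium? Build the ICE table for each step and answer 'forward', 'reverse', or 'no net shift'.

Direction: forward

Q₀ = 5.4639e-06 vs Keq = 9.1310e-04 ⇒ Q<K, forward
Step 1:
                  L         G         J
  init       0.3796   0.05126   0.01731
  Δ        -0.06472   0.06472   0.06472
  eq         0.3149     0.116   0.08203
  solve Keq expr → x = 0.03236; check Q = 9.1310e-04
Then change container volume by factor 2 (V_new/V_old).
Step 2:
                  L         G         J
  init       0.1574   0.05799   0.04102
  Δ        -0.01634   0.01634   0.01634
  eq         0.1411   0.07433   0.05736
  solve Keq expr → x = 0.00817; check Q = 9.1310e-04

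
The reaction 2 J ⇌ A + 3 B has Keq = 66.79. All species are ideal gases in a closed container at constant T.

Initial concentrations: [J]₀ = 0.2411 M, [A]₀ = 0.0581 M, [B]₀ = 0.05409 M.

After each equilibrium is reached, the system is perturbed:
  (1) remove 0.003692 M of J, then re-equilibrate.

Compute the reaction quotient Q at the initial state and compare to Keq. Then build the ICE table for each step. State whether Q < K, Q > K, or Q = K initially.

Q₀ = 1.5817e-04 vs Keq = 66.79 ⇒ Q<K, forward
Step 1:
                   J          A          B
  init        0.2411     0.0581    0.05409
  Δ          -0.2284     0.1142     0.3426
  eq         0.01269     0.1723     0.3967
  solve Keq expr → x = 0.1142; check Q = 66.79
Then remove 0.003692 M of J.
Step 2:
                   J          A          B
  init      0.008999     0.1723     0.3967
  Δ         0.003388  -0.001694  -0.005081
  eq         0.01239     0.1706     0.3916
  solve Keq expr → x = -0.001694; check Q = 66.79

Q₀ = 1.5817e-04; Q < K (proceeds forward)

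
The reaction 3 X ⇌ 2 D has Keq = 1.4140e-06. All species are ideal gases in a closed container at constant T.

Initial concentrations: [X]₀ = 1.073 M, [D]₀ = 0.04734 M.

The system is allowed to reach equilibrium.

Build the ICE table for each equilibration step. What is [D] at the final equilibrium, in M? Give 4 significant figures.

Q₀ = 0.001814 vs Keq = 1.4140e-06 ⇒ Q>K, reverse
Step 1:
                  X         D
  init        1.073   0.04734
  Δ         0.06883  -0.04589
  eq          1.142  0.001451
  solve Keq expr → x = -0.02294; check Q = 1.4140e-06

[D]_eq = 0.001451 M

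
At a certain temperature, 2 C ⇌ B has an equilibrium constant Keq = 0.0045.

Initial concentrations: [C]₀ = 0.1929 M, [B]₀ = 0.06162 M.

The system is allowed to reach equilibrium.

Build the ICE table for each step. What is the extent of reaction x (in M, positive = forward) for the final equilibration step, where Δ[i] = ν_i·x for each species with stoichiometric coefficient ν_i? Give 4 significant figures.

x = -0.06117 M

Q₀ = 1.656 vs Keq = 0.0045 ⇒ Q>K, reverse
Step 1:
                    C           B
  I            0.1929     0.06162
  C            0.1223    -0.06117
  E            0.3152  4.4721e-04
  solve Keq expr → x = -0.06117; check Q = 0.0045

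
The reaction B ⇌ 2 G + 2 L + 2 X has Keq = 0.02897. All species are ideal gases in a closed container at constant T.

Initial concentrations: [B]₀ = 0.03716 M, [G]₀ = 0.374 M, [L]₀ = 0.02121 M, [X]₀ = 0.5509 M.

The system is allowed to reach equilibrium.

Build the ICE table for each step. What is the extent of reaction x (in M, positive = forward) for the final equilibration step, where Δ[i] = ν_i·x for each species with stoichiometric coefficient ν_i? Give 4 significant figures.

x = 0.02544 M

Q₀ = 5.1392e-04 vs Keq = 0.02897 ⇒ Q<K, forward
Step 1:
                    B           G           L           X
  I           0.03716       0.374     0.02121      0.5509
  C          -0.02544     0.05087     0.05087     0.05087
  E           0.01172      0.4249     0.07208      0.6018
  solve Keq expr → x = 0.02544; check Q = 0.02897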